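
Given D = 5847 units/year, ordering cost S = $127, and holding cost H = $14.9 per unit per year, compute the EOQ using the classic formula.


Formula: EOQ = sqrt(2 * D * S / H)
Numerator: 2 * 5847 * 127 = 1485138
2DS/H = 1485138 / 14.9 = 99673.7
EOQ = sqrt(99673.7) = 315.7 units

315.7 units


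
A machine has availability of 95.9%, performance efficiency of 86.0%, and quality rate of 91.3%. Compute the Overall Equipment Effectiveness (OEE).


Formula: OEE = Availability * Performance * Quality / 10000
A * P = 95.9% * 86.0% / 100 = 82.47%
OEE = 82.47% * 91.3% / 100 = 75.3%

75.3%


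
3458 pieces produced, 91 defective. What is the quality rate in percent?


Formula: Quality Rate = Good Pieces / Total Pieces * 100
Good pieces = 3458 - 91 = 3367
QR = 3367 / 3458 * 100 = 97.4%

97.4%


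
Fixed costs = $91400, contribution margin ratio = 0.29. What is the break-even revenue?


Formula: BER = Fixed Costs / Contribution Margin Ratio
BER = $91400 / 0.29
BER = $315172.41 (to the nearest cent)

$315172.41


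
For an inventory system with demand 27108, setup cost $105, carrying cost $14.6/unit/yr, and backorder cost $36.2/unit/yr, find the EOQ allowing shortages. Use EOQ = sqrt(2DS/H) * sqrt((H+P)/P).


Formula: EOQ* = sqrt(2DS/H) * sqrt((H+P)/P)
Base EOQ = sqrt(2*27108*105/14.6) = 624.43 units
Correction = sqrt((14.6+36.2)/36.2) = 1.18462
EOQ* = 624.43 * 1.18462 = 739.7 units

739.7 units


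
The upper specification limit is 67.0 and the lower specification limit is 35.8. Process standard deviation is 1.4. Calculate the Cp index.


Cp = (67.0 - 35.8) / (6 * 1.4)

3.71


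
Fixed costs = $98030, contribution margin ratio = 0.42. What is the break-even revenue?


Formula: BER = Fixed Costs / Contribution Margin Ratio
BER = $98030 / 0.42
BER = $233404.76 (to the nearest cent)

$233404.76


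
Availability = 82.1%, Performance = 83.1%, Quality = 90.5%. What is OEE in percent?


Formula: OEE = Availability * Performance * Quality / 10000
A * P = 82.1% * 83.1% / 100 = 68.23%
OEE = 68.23% * 90.5% / 100 = 61.7%

61.7%


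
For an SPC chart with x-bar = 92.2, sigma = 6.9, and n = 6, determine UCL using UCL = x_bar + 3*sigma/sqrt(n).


UCL = 92.2 + 3 * 6.9 / sqrt(6)

100.65


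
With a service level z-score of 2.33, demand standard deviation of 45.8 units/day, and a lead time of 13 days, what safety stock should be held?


Formula: SS = z * sigma_d * sqrt(LT)
sqrt(LT) = sqrt(13) = 3.6056
SS = 2.33 * 45.8 * 3.6056
SS = 384.8 units

384.8 units


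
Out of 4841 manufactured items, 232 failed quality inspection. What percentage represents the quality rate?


Formula: Quality Rate = Good Pieces / Total Pieces * 100
Good pieces = 4841 - 232 = 4609
QR = 4609 / 4841 * 100 = 95.2%

95.2%


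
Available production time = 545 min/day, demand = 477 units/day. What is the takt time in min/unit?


Formula: Takt Time = Available Production Time / Customer Demand
Takt = 545 min/day / 477 units/day
Takt = 1.14 min/unit

1.14 min/unit


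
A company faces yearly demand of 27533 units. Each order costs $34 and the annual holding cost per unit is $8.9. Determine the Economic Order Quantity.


Formula: EOQ = sqrt(2 * D * S / H)
Numerator: 2 * 27533 * 34 = 1872244
2DS/H = 1872244 / 8.9 = 210364.5
EOQ = sqrt(210364.5) = 458.7 units

458.7 units


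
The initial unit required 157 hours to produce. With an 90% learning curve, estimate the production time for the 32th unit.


Formula: T_n = T_1 * (learning_rate)^(log2(n)) where learning_rate = rate/100
Doublings = log2(32) = 5
T_n = 157 * 0.9^5
T_n = 157 * 0.5905 = 92.7 hours

92.7 hours


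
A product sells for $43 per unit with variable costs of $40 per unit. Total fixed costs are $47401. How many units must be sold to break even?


Formula: BEQ = Fixed Costs / (Price - Variable Cost)
Contribution margin = $43 - $40 = $3/unit
BEQ = ceil($47401 / $3/unit) = ceil(15800.33) = 15801 units

15801 units


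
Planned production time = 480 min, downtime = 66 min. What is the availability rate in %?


Formula: Availability = (Planned Time - Downtime) / Planned Time * 100
Uptime = 480 - 66 = 414 min
Availability = 414 / 480 * 100 = 86.3%

86.3%


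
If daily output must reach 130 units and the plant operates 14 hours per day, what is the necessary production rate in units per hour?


Formula: Production Rate = Daily Demand / Available Hours
Rate = 130 units/day / 14 hours/day
Rate = 9.3 units/hour

9.3 units/hour


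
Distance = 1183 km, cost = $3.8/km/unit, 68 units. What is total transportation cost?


TC = dist * cost * units = 1183 * 3.8 * 68 = $305687.20

$305687.20


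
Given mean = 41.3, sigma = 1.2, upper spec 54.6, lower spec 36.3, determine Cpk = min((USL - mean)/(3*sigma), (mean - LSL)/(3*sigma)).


Cpu = (54.6 - 41.3) / (3 * 1.2) = 3.69
Cpl = (41.3 - 36.3) / (3 * 1.2) = 1.39
Cpk = min(3.69, 1.39) = 1.39

1.39


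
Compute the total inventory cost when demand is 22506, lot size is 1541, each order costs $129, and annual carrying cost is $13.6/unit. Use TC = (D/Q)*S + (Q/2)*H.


TC = 22506/1541 * 129 + 1541/2 * 13.6

$12362.82


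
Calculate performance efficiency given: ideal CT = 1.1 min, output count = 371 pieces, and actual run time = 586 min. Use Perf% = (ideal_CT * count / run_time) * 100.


Formula: Performance = (Ideal CT * Total Count) / Run Time * 100
Ideal output time = 1.1 * 371 = 408.1 min
Performance = 408.1 / 586 * 100 = 69.6%

69.6%


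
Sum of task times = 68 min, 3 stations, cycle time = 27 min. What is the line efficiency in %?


Formula: Efficiency = Sum of Task Times / (N_stations * CT) * 100
Total station capacity = 3 stations * 27 min = 81 min
Efficiency = 68 / 81 * 100 = 84.0%

84.0%


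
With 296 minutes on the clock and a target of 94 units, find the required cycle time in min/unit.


Formula: CT = Available Time / Number of Units
CT = 296 min / 94 units
CT = 3.15 min/unit

3.15 min/unit


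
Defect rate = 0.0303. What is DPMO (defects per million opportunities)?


DPMO = defect_rate * 1000000 = 0.0303 * 1000000

30300


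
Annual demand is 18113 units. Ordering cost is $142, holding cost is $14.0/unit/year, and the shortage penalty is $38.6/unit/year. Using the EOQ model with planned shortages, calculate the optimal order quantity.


Formula: EOQ* = sqrt(2DS/H) * sqrt((H+P)/P)
Base EOQ = sqrt(2*18113*142/14.0) = 606.16 units
Correction = sqrt((14.0+38.6)/38.6) = 1.16734
EOQ* = 606.16 * 1.16734 = 707.6 units

707.6 units


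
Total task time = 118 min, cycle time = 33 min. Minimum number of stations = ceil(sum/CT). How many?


Formula: N_min = ceil(Sum of Task Times / Cycle Time)
N_min = ceil(118 min / 33 min) = ceil(3.5758)
N_min = 4 stations

4


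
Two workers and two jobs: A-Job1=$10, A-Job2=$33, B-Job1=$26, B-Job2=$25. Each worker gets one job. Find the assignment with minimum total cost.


Option 1: A->1 + B->2 = $10 + $25 = $35
Option 2: A->2 + B->1 = $33 + $26 = $59
Min cost = min($35, $59) = $35

$35


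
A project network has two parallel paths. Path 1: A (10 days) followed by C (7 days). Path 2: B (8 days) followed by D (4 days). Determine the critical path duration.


Path 1 = 10 + 7 = 17 days
Path 2 = 8 + 4 = 12 days
Duration = max(17, 12) = 17 days

17 days


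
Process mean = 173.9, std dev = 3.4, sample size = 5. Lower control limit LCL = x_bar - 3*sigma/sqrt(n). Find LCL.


LCL = 173.9 - 3 * 3.4 / sqrt(5)

169.34


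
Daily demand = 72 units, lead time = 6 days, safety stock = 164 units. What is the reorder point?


Formula: ROP = (Daily Demand * Lead Time) + Safety Stock
Demand during lead time = 72 * 6 = 432 units
ROP = 432 + 164 = 596 units

596 units


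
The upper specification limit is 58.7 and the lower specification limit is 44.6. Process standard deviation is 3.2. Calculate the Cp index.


Cp = (58.7 - 44.6) / (6 * 3.2)

0.73


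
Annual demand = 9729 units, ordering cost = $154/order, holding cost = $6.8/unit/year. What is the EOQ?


Formula: EOQ = sqrt(2 * D * S / H)
Numerator: 2 * 9729 * 154 = 2996532
2DS/H = 2996532 / 6.8 = 440666.5
EOQ = sqrt(440666.5) = 663.8 units

663.8 units


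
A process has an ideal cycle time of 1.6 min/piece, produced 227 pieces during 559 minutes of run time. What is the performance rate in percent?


Formula: Performance = (Ideal CT * Total Count) / Run Time * 100
Ideal output time = 1.6 * 227 = 363.2 min
Performance = 363.2 / 559 * 100 = 65.0%

65.0%


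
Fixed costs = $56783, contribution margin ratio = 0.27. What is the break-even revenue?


Formula: BER = Fixed Costs / Contribution Margin Ratio
BER = $56783 / 0.27
BER = $210307.41 (to the nearest cent)

$210307.41


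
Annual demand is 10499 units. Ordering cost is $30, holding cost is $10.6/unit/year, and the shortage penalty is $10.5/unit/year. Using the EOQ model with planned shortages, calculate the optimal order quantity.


Formula: EOQ* = sqrt(2DS/H) * sqrt((H+P)/P)
Base EOQ = sqrt(2*10499*30/10.6) = 243.78 units
Correction = sqrt((10.6+10.5)/10.5) = 1.41758
EOQ* = 243.78 * 1.41758 = 345.6 units

345.6 units


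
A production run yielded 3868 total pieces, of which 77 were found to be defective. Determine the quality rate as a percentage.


Formula: Quality Rate = Good Pieces / Total Pieces * 100
Good pieces = 3868 - 77 = 3791
QR = 3791 / 3868 * 100 = 98.0%

98.0%


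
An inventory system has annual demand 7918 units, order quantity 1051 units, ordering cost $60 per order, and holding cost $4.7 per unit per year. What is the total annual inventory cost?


TC = 7918/1051 * 60 + 1051/2 * 4.7

$2921.88


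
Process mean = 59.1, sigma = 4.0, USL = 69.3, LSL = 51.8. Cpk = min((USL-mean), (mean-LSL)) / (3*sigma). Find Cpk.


Cpu = (69.3 - 59.1) / (3 * 4.0) = 0.85
Cpl = (59.1 - 51.8) / (3 * 4.0) = 0.61
Cpk = min(0.85, 0.61) = 0.61

0.61


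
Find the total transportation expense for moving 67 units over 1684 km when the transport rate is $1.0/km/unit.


TC = dist * cost * units = 1684 * 1.0 * 67 = $112828.00

$112828.00


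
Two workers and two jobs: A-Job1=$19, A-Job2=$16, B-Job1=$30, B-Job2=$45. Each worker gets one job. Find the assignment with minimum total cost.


Option 1: A->1 + B->2 = $19 + $45 = $64
Option 2: A->2 + B->1 = $16 + $30 = $46
Min cost = min($64, $46) = $46

$46


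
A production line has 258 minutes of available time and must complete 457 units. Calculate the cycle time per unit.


Formula: CT = Available Time / Number of Units
CT = 258 min / 457 units
CT = 0.56 min/unit

0.56 min/unit


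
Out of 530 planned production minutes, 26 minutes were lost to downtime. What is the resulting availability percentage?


Formula: Availability = (Planned Time - Downtime) / Planned Time * 100
Uptime = 530 - 26 = 504 min
Availability = 504 / 530 * 100 = 95.1%

95.1%


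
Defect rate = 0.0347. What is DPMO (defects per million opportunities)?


DPMO = defect_rate * 1000000 = 0.0347 * 1000000

34700


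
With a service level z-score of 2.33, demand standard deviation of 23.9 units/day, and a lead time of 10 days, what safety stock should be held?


Formula: SS = z * sigma_d * sqrt(LT)
sqrt(LT) = sqrt(10) = 3.1623
SS = 2.33 * 23.9 * 3.1623
SS = 176.1 units

176.1 units


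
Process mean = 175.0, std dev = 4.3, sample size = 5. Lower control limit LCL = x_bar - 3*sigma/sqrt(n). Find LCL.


LCL = 175.0 - 3 * 4.3 / sqrt(5)

169.23


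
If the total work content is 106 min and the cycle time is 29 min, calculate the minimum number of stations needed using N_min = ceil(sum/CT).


Formula: N_min = ceil(Sum of Task Times / Cycle Time)
N_min = ceil(106 min / 29 min) = ceil(3.6552)
N_min = 4 stations

4


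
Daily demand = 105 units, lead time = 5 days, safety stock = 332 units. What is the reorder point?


Formula: ROP = (Daily Demand * Lead Time) + Safety Stock
Demand during lead time = 105 * 5 = 525 units
ROP = 525 + 332 = 857 units

857 units


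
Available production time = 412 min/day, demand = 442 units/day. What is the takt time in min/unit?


Formula: Takt Time = Available Production Time / Customer Demand
Takt = 412 min/day / 442 units/day
Takt = 0.93 min/unit

0.93 min/unit


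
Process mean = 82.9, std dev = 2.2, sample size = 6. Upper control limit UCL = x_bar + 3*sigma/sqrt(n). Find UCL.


UCL = 82.9 + 3 * 2.2 / sqrt(6)

85.59


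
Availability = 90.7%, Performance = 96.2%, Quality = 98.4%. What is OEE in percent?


Formula: OEE = Availability * Performance * Quality / 10000
A * P = 90.7% * 96.2% / 100 = 87.25%
OEE = 87.25% * 98.4% / 100 = 85.9%

85.9%


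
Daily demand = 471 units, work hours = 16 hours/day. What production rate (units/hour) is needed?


Formula: Production Rate = Daily Demand / Available Hours
Rate = 471 units/day / 16 hours/day
Rate = 29.4 units/hour

29.4 units/hour


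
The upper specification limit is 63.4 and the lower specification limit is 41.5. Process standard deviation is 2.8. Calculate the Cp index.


Cp = (63.4 - 41.5) / (6 * 2.8)

1.3


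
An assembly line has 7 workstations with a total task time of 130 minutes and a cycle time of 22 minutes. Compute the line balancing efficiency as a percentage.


Formula: Efficiency = Sum of Task Times / (N_stations * CT) * 100
Total station capacity = 7 stations * 22 min = 154 min
Efficiency = 130 / 154 * 100 = 84.4%

84.4%


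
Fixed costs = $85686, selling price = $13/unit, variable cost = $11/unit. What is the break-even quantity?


Formula: BEQ = Fixed Costs / (Price - Variable Cost)
Contribution margin = $13 - $11 = $2/unit
BEQ = ceil($85686 / $2/unit) = ceil(42843.0) = 42843 units

42843 units


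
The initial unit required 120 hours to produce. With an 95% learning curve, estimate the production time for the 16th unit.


Formula: T_n = T_1 * (learning_rate)^(log2(n)) where learning_rate = rate/100
Doublings = log2(16) = 4
T_n = 120 * 0.95^4
T_n = 120 * 0.8145 = 97.7 hours

97.7 hours


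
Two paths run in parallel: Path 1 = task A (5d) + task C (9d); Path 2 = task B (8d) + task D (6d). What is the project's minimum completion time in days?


Path 1 = 5 + 9 = 14 days
Path 2 = 8 + 6 = 14 days
Duration = max(14, 14) = 14 days

14 days


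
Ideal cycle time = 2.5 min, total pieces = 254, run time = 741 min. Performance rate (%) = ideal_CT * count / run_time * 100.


Formula: Performance = (Ideal CT * Total Count) / Run Time * 100
Ideal output time = 2.5 * 254 = 635.0 min
Performance = 635.0 / 741 * 100 = 85.7%

85.7%


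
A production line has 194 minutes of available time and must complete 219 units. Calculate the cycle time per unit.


Formula: CT = Available Time / Number of Units
CT = 194 min / 219 units
CT = 0.89 min/unit

0.89 min/unit


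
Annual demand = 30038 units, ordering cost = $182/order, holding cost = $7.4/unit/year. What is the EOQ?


Formula: EOQ = sqrt(2 * D * S / H)
Numerator: 2 * 30038 * 182 = 10933832
2DS/H = 10933832 / 7.4 = 1477544.9
EOQ = sqrt(1477544.9) = 1215.5 units

1215.5 units


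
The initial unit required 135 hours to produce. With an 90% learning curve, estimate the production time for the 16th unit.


Formula: T_n = T_1 * (learning_rate)^(log2(n)) where learning_rate = rate/100
Doublings = log2(16) = 4
T_n = 135 * 0.9^4
T_n = 135 * 0.6561 = 88.6 hours

88.6 hours


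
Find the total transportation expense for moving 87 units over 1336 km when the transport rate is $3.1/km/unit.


TC = dist * cost * units = 1336 * 3.1 * 87 = $360319.20

$360319.20


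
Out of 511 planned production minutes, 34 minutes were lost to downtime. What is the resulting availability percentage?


Formula: Availability = (Planned Time - Downtime) / Planned Time * 100
Uptime = 511 - 34 = 477 min
Availability = 477 / 511 * 100 = 93.3%

93.3%


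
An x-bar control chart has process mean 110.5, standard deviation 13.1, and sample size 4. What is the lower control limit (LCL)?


LCL = 110.5 - 3 * 13.1 / sqrt(4)

90.85


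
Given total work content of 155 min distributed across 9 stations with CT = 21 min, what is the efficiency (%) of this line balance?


Formula: Efficiency = Sum of Task Times / (N_stations * CT) * 100
Total station capacity = 9 stations * 21 min = 189 min
Efficiency = 155 / 189 * 100 = 82.0%

82.0%


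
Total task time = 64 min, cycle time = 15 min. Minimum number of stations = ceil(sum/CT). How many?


Formula: N_min = ceil(Sum of Task Times / Cycle Time)
N_min = ceil(64 min / 15 min) = ceil(4.2667)
N_min = 5 stations

5


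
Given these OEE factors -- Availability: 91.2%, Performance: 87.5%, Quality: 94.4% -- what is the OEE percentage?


Formula: OEE = Availability * Performance * Quality / 10000
A * P = 91.2% * 87.5% / 100 = 79.8%
OEE = 79.8% * 94.4% / 100 = 75.3%

75.3%


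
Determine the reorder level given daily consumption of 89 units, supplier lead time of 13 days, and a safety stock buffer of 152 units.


Formula: ROP = (Daily Demand * Lead Time) + Safety Stock
Demand during lead time = 89 * 13 = 1157 units
ROP = 1157 + 152 = 1309 units

1309 units


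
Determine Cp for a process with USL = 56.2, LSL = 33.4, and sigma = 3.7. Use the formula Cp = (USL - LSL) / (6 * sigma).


Cp = (56.2 - 33.4) / (6 * 3.7)

1.03


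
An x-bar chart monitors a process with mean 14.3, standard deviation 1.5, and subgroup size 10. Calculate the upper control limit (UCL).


UCL = 14.3 + 3 * 1.5 / sqrt(10)

15.72


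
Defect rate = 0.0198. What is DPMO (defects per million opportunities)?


DPMO = defect_rate * 1000000 = 0.0198 * 1000000

19800


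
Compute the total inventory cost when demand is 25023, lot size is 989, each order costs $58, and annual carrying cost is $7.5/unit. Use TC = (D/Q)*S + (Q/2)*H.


TC = 25023/989 * 58 + 989/2 * 7.5

$5176.23


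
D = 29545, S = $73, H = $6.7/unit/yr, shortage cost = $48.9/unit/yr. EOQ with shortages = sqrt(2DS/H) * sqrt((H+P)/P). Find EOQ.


Formula: EOQ* = sqrt(2DS/H) * sqrt((H+P)/P)
Base EOQ = sqrt(2*29545*73/6.7) = 802.38 units
Correction = sqrt((6.7+48.9)/48.9) = 1.06631
EOQ* = 802.38 * 1.06631 = 855.6 units

855.6 units


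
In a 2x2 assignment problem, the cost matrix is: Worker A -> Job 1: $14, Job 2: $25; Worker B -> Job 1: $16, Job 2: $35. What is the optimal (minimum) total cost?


Option 1: A->1 + B->2 = $14 + $35 = $49
Option 2: A->2 + B->1 = $25 + $16 = $41
Min cost = min($49, $41) = $41

$41


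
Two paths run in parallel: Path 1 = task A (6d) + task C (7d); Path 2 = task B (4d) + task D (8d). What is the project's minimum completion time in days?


Path 1 = 6 + 7 = 13 days
Path 2 = 4 + 8 = 12 days
Duration = max(13, 12) = 13 days

13 days


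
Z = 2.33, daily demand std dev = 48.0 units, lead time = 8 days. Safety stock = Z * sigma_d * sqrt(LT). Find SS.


Formula: SS = z * sigma_d * sqrt(LT)
sqrt(LT) = sqrt(8) = 2.8284
SS = 2.33 * 48.0 * 2.8284
SS = 316.3 units

316.3 units


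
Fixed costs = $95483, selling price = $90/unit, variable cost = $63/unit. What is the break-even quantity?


Formula: BEQ = Fixed Costs / (Price - Variable Cost)
Contribution margin = $90 - $63 = $27/unit
BEQ = ceil($95483 / $27/unit) = ceil(3536.41) = 3537 units

3537 units


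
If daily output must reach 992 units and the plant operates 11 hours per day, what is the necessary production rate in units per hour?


Formula: Production Rate = Daily Demand / Available Hours
Rate = 992 units/day / 11 hours/day
Rate = 90.2 units/hour

90.2 units/hour


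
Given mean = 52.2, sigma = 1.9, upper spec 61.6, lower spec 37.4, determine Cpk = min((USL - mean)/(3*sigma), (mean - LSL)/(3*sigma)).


Cpu = (61.6 - 52.2) / (3 * 1.9) = 1.65
Cpl = (52.2 - 37.4) / (3 * 1.9) = 2.6
Cpk = min(1.65, 2.6) = 1.65

1.65


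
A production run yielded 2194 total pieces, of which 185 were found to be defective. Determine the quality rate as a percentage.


Formula: Quality Rate = Good Pieces / Total Pieces * 100
Good pieces = 2194 - 185 = 2009
QR = 2009 / 2194 * 100 = 91.6%

91.6%


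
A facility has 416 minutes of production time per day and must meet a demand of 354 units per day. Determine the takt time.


Formula: Takt Time = Available Production Time / Customer Demand
Takt = 416 min/day / 354 units/day
Takt = 1.18 min/unit

1.18 min/unit


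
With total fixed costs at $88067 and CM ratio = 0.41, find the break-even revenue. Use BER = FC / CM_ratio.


Formula: BER = Fixed Costs / Contribution Margin Ratio
BER = $88067 / 0.41
BER = $214797.56 (to the nearest cent)

$214797.56


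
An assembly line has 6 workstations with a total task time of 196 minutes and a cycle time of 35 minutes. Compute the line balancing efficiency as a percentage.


Formula: Efficiency = Sum of Task Times / (N_stations * CT) * 100
Total station capacity = 6 stations * 35 min = 210 min
Efficiency = 196 / 210 * 100 = 93.3%

93.3%


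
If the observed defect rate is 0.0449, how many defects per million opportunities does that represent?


DPMO = defect_rate * 1000000 = 0.0449 * 1000000

44900


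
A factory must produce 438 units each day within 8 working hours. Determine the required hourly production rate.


Formula: Production Rate = Daily Demand / Available Hours
Rate = 438 units/day / 8 hours/day
Rate = 54.8 units/hour

54.8 units/hour


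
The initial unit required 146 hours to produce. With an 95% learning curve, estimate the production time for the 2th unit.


Formula: T_n = T_1 * (learning_rate)^(log2(n)) where learning_rate = rate/100
Doublings = log2(2) = 1
T_n = 146 * 0.95^1
T_n = 146 * 0.95 = 138.7 hours

138.7 hours


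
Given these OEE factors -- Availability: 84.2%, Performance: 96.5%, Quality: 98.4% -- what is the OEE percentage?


Formula: OEE = Availability * Performance * Quality / 10000
A * P = 84.2% * 96.5% / 100 = 81.25%
OEE = 81.25% * 98.4% / 100 = 80.0%

80.0%


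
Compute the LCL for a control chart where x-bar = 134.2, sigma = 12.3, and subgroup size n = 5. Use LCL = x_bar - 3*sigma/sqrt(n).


LCL = 134.2 - 3 * 12.3 / sqrt(5)

117.7


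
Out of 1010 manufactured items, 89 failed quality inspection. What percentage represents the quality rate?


Formula: Quality Rate = Good Pieces / Total Pieces * 100
Good pieces = 1010 - 89 = 921
QR = 921 / 1010 * 100 = 91.2%

91.2%


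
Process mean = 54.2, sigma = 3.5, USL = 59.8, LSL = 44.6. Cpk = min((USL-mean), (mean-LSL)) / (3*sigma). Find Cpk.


Cpu = (59.8 - 54.2) / (3 * 3.5) = 0.53
Cpl = (54.2 - 44.6) / (3 * 3.5) = 0.91
Cpk = min(0.53, 0.91) = 0.53

0.53


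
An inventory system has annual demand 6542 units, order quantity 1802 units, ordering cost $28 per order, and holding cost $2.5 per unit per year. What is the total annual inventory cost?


TC = 6542/1802 * 28 + 1802/2 * 2.5

$2354.15


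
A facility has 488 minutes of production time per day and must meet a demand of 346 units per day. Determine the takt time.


Formula: Takt Time = Available Production Time / Customer Demand
Takt = 488 min/day / 346 units/day
Takt = 1.41 min/unit

1.41 min/unit


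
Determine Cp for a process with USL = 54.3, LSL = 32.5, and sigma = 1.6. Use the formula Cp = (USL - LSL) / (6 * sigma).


Cp = (54.3 - 32.5) / (6 * 1.6)

2.27


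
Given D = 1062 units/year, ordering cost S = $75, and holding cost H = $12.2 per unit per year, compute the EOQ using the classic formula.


Formula: EOQ = sqrt(2 * D * S / H)
Numerator: 2 * 1062 * 75 = 159300
2DS/H = 159300 / 12.2 = 13057.4
EOQ = sqrt(13057.4) = 114.3 units

114.3 units


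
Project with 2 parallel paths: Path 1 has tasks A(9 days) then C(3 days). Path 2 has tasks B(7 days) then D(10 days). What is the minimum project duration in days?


Path 1 = 9 + 3 = 12 days
Path 2 = 7 + 10 = 17 days
Duration = max(12, 17) = 17 days

17 days


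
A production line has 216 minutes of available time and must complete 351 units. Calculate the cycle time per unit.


Formula: CT = Available Time / Number of Units
CT = 216 min / 351 units
CT = 0.62 min/unit

0.62 min/unit


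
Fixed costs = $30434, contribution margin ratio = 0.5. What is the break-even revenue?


Formula: BER = Fixed Costs / Contribution Margin Ratio
BER = $30434 / 0.5
BER = $60868.00 (to the nearest cent)

$60868.00


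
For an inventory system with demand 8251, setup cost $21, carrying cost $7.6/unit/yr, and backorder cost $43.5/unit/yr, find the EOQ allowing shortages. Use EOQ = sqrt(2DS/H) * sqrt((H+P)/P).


Formula: EOQ* = sqrt(2DS/H) * sqrt((H+P)/P)
Base EOQ = sqrt(2*8251*21/7.6) = 213.54 units
Correction = sqrt((7.6+43.5)/43.5) = 1.08384
EOQ* = 213.54 * 1.08384 = 231.4 units

231.4 units


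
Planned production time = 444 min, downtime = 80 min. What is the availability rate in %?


Formula: Availability = (Planned Time - Downtime) / Planned Time * 100
Uptime = 444 - 80 = 364 min
Availability = 364 / 444 * 100 = 82.0%

82.0%


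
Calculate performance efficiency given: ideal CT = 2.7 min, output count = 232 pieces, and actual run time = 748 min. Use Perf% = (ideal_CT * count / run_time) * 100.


Formula: Performance = (Ideal CT * Total Count) / Run Time * 100
Ideal output time = 2.7 * 232 = 626.4 min
Performance = 626.4 / 748 * 100 = 83.7%

83.7%


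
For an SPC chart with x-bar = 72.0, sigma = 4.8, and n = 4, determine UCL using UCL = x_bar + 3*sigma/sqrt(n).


UCL = 72.0 + 3 * 4.8 / sqrt(4)

79.2


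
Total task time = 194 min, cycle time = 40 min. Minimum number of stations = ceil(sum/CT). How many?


Formula: N_min = ceil(Sum of Task Times / Cycle Time)
N_min = ceil(194 min / 40 min) = ceil(4.85)
N_min = 5 stations

5


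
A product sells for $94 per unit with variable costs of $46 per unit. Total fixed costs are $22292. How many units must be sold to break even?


Formula: BEQ = Fixed Costs / (Price - Variable Cost)
Contribution margin = $94 - $46 = $48/unit
BEQ = ceil($22292 / $48/unit) = ceil(464.42) = 465 units

465 units


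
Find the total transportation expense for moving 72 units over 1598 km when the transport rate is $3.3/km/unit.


TC = dist * cost * units = 1598 * 3.3 * 72 = $379684.80

$379684.80


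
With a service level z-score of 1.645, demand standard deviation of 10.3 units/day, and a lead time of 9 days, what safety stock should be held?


Formula: SS = z * sigma_d * sqrt(LT)
sqrt(LT) = sqrt(9) = 3.0
SS = 1.645 * 10.3 * 3.0
SS = 50.8 units

50.8 units


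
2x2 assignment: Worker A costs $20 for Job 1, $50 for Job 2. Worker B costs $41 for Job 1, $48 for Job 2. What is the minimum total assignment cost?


Option 1: A->1 + B->2 = $20 + $48 = $68
Option 2: A->2 + B->1 = $50 + $41 = $91
Min cost = min($68, $91) = $68

$68


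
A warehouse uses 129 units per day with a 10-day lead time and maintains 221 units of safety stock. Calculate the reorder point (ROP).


Formula: ROP = (Daily Demand * Lead Time) + Safety Stock
Demand during lead time = 129 * 10 = 1290 units
ROP = 1290 + 221 = 1511 units

1511 units


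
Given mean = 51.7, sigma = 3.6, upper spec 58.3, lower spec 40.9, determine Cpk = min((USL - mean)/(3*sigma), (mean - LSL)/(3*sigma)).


Cpu = (58.3 - 51.7) / (3 * 3.6) = 0.61
Cpl = (51.7 - 40.9) / (3 * 3.6) = 1.0
Cpk = min(0.61, 1.0) = 0.61

0.61


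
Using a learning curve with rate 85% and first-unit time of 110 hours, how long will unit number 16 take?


Formula: T_n = T_1 * (learning_rate)^(log2(n)) where learning_rate = rate/100
Doublings = log2(16) = 4
T_n = 110 * 0.85^4
T_n = 110 * 0.522 = 57.4 hours

57.4 hours


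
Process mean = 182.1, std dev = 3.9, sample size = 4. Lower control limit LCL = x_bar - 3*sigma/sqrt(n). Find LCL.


LCL = 182.1 - 3 * 3.9 / sqrt(4)

176.25


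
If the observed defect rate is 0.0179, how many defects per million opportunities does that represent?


DPMO = defect_rate * 1000000 = 0.0179 * 1000000

17900


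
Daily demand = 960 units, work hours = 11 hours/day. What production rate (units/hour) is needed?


Formula: Production Rate = Daily Demand / Available Hours
Rate = 960 units/day / 11 hours/day
Rate = 87.3 units/hour

87.3 units/hour


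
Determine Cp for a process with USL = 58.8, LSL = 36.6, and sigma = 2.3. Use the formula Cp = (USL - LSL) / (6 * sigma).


Cp = (58.8 - 36.6) / (6 * 2.3)

1.61


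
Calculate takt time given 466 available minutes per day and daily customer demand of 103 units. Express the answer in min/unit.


Formula: Takt Time = Available Production Time / Customer Demand
Takt = 466 min/day / 103 units/day
Takt = 4.52 min/unit

4.52 min/unit


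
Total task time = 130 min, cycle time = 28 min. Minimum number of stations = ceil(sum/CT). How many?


Formula: N_min = ceil(Sum of Task Times / Cycle Time)
N_min = ceil(130 min / 28 min) = ceil(4.6429)
N_min = 5 stations

5


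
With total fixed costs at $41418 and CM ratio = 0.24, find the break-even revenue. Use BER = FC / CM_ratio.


Formula: BER = Fixed Costs / Contribution Margin Ratio
BER = $41418 / 0.24
BER = $172575.00 (to the nearest cent)

$172575.00


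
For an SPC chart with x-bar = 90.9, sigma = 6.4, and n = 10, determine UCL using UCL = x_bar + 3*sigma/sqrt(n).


UCL = 90.9 + 3 * 6.4 / sqrt(10)

96.97


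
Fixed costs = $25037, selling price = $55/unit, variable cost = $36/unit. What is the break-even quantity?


Formula: BEQ = Fixed Costs / (Price - Variable Cost)
Contribution margin = $55 - $36 = $19/unit
BEQ = ceil($25037 / $19/unit) = ceil(1317.74) = 1318 units

1318 units


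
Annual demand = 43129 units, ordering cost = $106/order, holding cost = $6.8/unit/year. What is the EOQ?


Formula: EOQ = sqrt(2 * D * S / H)
Numerator: 2 * 43129 * 106 = 9143348
2DS/H = 9143348 / 6.8 = 1344610.0
EOQ = sqrt(1344610.0) = 1159.6 units

1159.6 units


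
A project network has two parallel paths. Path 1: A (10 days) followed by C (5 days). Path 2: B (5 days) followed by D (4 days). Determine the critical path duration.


Path 1 = 10 + 5 = 15 days
Path 2 = 5 + 4 = 9 days
Duration = max(15, 9) = 15 days

15 days


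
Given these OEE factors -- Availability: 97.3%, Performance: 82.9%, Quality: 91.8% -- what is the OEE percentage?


Formula: OEE = Availability * Performance * Quality / 10000
A * P = 97.3% * 82.9% / 100 = 80.66%
OEE = 80.66% * 91.8% / 100 = 74.0%

74.0%


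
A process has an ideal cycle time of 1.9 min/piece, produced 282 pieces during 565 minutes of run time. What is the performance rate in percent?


Formula: Performance = (Ideal CT * Total Count) / Run Time * 100
Ideal output time = 1.9 * 282 = 535.8 min
Performance = 535.8 / 565 * 100 = 94.8%

94.8%


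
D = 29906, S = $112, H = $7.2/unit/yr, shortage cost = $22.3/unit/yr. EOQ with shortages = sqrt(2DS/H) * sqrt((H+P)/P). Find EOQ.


Formula: EOQ* = sqrt(2DS/H) * sqrt((H+P)/P)
Base EOQ = sqrt(2*29906*112/7.2) = 964.58 units
Correction = sqrt((7.2+22.3)/22.3) = 1.15016
EOQ* = 964.58 * 1.15016 = 1109.4 units

1109.4 units


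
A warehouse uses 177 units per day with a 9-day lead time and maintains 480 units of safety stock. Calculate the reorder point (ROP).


Formula: ROP = (Daily Demand * Lead Time) + Safety Stock
Demand during lead time = 177 * 9 = 1593 units
ROP = 1593 + 480 = 2073 units

2073 units


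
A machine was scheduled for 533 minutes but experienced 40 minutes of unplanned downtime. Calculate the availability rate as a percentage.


Formula: Availability = (Planned Time - Downtime) / Planned Time * 100
Uptime = 533 - 40 = 493 min
Availability = 493 / 533 * 100 = 92.5%

92.5%


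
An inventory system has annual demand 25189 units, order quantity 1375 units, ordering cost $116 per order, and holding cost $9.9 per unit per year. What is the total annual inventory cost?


TC = 25189/1375 * 116 + 1375/2 * 9.9

$8931.29


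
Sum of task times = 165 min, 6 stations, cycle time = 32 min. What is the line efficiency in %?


Formula: Efficiency = Sum of Task Times / (N_stations * CT) * 100
Total station capacity = 6 stations * 32 min = 192 min
Efficiency = 165 / 192 * 100 = 85.9%

85.9%


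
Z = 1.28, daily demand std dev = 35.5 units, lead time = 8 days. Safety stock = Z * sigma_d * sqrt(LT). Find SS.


Formula: SS = z * sigma_d * sqrt(LT)
sqrt(LT) = sqrt(8) = 2.8284
SS = 1.28 * 35.5 * 2.8284
SS = 128.5 units

128.5 units


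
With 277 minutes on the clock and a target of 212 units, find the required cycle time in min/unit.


Formula: CT = Available Time / Number of Units
CT = 277 min / 212 units
CT = 1.31 min/unit

1.31 min/unit


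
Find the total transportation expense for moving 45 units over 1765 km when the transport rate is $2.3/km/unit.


TC = dist * cost * units = 1765 * 2.3 * 45 = $182677.50

$182677.50


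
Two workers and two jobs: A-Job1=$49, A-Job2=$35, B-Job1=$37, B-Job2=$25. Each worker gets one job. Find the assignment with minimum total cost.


Option 1: A->1 + B->2 = $49 + $25 = $74
Option 2: A->2 + B->1 = $35 + $37 = $72
Min cost = min($74, $72) = $72

$72


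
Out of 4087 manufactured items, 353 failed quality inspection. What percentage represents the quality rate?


Formula: Quality Rate = Good Pieces / Total Pieces * 100
Good pieces = 4087 - 353 = 3734
QR = 3734 / 4087 * 100 = 91.4%

91.4%


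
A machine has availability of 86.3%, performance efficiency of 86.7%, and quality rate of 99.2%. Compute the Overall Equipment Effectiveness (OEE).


Formula: OEE = Availability * Performance * Quality / 10000
A * P = 86.3% * 86.7% / 100 = 74.82%
OEE = 74.82% * 99.2% / 100 = 74.2%

74.2%


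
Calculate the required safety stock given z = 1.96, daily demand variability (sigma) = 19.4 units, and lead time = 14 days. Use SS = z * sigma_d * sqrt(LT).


Formula: SS = z * sigma_d * sqrt(LT)
sqrt(LT) = sqrt(14) = 3.7417
SS = 1.96 * 19.4 * 3.7417
SS = 142.3 units

142.3 units


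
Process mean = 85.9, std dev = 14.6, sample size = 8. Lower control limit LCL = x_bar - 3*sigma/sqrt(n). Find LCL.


LCL = 85.9 - 3 * 14.6 / sqrt(8)

70.41


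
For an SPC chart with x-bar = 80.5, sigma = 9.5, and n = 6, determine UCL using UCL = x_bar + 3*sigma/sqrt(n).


UCL = 80.5 + 3 * 9.5 / sqrt(6)

92.14


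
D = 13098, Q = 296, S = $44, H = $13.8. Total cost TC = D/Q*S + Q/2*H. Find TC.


TC = 13098/296 * 44 + 296/2 * 13.8

$3989.40


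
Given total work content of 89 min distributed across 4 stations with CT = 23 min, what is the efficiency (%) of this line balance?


Formula: Efficiency = Sum of Task Times / (N_stations * CT) * 100
Total station capacity = 4 stations * 23 min = 92 min
Efficiency = 89 / 92 * 100 = 96.7%

96.7%


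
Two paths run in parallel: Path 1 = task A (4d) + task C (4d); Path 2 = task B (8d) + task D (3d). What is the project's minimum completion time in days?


Path 1 = 4 + 4 = 8 days
Path 2 = 8 + 3 = 11 days
Duration = max(8, 11) = 11 days

11 days


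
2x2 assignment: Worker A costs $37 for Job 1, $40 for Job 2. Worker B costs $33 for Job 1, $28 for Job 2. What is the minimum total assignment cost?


Option 1: A->1 + B->2 = $37 + $28 = $65
Option 2: A->2 + B->1 = $40 + $33 = $73
Min cost = min($65, $73) = $65

$65


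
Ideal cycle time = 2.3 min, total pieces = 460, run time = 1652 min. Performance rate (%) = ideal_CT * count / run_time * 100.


Formula: Performance = (Ideal CT * Total Count) / Run Time * 100
Ideal output time = 2.3 * 460 = 1058.0 min
Performance = 1058.0 / 1652 * 100 = 64.0%

64.0%


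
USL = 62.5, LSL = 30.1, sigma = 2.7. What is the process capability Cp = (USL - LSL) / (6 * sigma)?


Cp = (62.5 - 30.1) / (6 * 2.7)

2.0


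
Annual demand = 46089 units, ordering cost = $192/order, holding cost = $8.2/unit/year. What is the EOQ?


Formula: EOQ = sqrt(2 * D * S / H)
Numerator: 2 * 46089 * 192 = 17698176
2DS/H = 17698176 / 8.2 = 2158314.1
EOQ = sqrt(2158314.1) = 1469.1 units

1469.1 units


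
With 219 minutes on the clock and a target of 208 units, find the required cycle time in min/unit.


Formula: CT = Available Time / Number of Units
CT = 219 min / 208 units
CT = 1.05 min/unit

1.05 min/unit


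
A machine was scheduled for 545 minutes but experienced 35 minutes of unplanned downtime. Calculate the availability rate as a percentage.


Formula: Availability = (Planned Time - Downtime) / Planned Time * 100
Uptime = 545 - 35 = 510 min
Availability = 510 / 545 * 100 = 93.6%

93.6%


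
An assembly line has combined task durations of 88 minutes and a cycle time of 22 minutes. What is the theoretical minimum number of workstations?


Formula: N_min = ceil(Sum of Task Times / Cycle Time)
N_min = ceil(88 min / 22 min) = ceil(4.0)
N_min = 4 stations

4


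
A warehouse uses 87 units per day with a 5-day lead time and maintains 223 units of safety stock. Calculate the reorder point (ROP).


Formula: ROP = (Daily Demand * Lead Time) + Safety Stock
Demand during lead time = 87 * 5 = 435 units
ROP = 435 + 223 = 658 units

658 units


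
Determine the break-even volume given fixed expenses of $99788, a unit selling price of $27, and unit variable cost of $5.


Formula: BEQ = Fixed Costs / (Price - Variable Cost)
Contribution margin = $27 - $5 = $22/unit
BEQ = ceil($99788 / $22/unit) = ceil(4535.82) = 4536 units

4536 units


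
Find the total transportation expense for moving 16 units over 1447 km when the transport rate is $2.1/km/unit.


TC = dist * cost * units = 1447 * 2.1 * 16 = $48619.20

$48619.20


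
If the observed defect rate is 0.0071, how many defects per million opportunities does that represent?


DPMO = defect_rate * 1000000 = 0.0071 * 1000000

7100


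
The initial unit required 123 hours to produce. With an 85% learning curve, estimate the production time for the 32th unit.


Formula: T_n = T_1 * (learning_rate)^(log2(n)) where learning_rate = rate/100
Doublings = log2(32) = 5
T_n = 123 * 0.85^5
T_n = 123 * 0.4437 = 54.6 hours

54.6 hours


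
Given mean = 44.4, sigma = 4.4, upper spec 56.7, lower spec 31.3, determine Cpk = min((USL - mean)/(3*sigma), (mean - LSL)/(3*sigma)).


Cpu = (56.7 - 44.4) / (3 * 4.4) = 0.93
Cpl = (44.4 - 31.3) / (3 * 4.4) = 0.99
Cpk = min(0.93, 0.99) = 0.93

0.93


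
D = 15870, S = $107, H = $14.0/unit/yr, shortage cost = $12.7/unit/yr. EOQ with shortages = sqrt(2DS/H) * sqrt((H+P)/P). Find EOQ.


Formula: EOQ* = sqrt(2DS/H) * sqrt((H+P)/P)
Base EOQ = sqrt(2*15870*107/14.0) = 492.53 units
Correction = sqrt((14.0+12.7)/12.7) = 1.44995
EOQ* = 492.53 * 1.44995 = 714.1 units

714.1 units


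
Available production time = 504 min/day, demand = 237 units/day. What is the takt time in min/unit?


Formula: Takt Time = Available Production Time / Customer Demand
Takt = 504 min/day / 237 units/day
Takt = 2.13 min/unit

2.13 min/unit


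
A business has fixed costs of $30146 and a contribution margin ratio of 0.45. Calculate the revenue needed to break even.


Formula: BER = Fixed Costs / Contribution Margin Ratio
BER = $30146 / 0.45
BER = $66991.11 (to the nearest cent)

$66991.11


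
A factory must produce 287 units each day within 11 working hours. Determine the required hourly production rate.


Formula: Production Rate = Daily Demand / Available Hours
Rate = 287 units/day / 11 hours/day
Rate = 26.1 units/hour

26.1 units/hour


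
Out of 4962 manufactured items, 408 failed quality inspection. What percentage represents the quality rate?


Formula: Quality Rate = Good Pieces / Total Pieces * 100
Good pieces = 4962 - 408 = 4554
QR = 4554 / 4962 * 100 = 91.8%

91.8%


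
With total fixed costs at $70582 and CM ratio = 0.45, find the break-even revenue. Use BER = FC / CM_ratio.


Formula: BER = Fixed Costs / Contribution Margin Ratio
BER = $70582 / 0.45
BER = $156848.89 (to the nearest cent)

$156848.89


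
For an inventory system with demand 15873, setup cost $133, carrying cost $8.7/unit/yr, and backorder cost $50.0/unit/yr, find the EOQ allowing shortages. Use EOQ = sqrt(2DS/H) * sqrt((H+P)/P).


Formula: EOQ* = sqrt(2DS/H) * sqrt((H+P)/P)
Base EOQ = sqrt(2*15873*133/8.7) = 696.64 units
Correction = sqrt((8.7+50.0)/50.0) = 1.08351
EOQ* = 696.64 * 1.08351 = 754.8 units

754.8 units
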